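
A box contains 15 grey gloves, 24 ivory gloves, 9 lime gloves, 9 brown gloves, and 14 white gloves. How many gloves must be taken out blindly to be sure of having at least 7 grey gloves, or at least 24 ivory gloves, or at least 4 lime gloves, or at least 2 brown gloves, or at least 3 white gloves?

36

Each of the 5 colors has its own threshold; avoid all of them simultaneously.
The worst case stops just short of every target: 6 grey, 23 ivory, 3 lime, 1 brown, 2 white — 6 + 23 + 3 + 1 + 2 = 35 gloves.
One more glove must push some color to its target, so 35 + 1 = 36.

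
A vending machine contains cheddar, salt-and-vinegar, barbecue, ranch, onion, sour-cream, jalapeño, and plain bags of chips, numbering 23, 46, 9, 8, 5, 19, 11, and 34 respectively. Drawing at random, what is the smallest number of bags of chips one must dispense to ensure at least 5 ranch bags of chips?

The worst case draws every non-ranch bag of chips first: 23 + 46 + 9 + 5 + 19 + 11 + 34 = 147.
The next 5 draws are then forced to be ranch, giving 147 + 5 = 152.

152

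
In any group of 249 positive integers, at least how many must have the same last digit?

If each of the 10 possible last digits held at most 24, the total would be at most 10 × 24 = 240 < 249, a contradiction.
So at least one holds ⌈249/10⌉ = 25.

25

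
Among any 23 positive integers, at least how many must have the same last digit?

There are 10 possible last digits, which serve as the pigeonholes.
If each of the 10 possible last digits held at most 2, the total would be at most 10 × 2 = 20 < 23, a contradiction.
So at least one holds ⌈23/10⌉ = 3.

3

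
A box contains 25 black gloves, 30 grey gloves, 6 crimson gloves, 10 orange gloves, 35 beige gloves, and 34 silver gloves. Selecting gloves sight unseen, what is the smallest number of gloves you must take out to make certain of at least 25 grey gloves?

The worst case draws every non-grey glove first: 25 + 6 + 10 + 35 + 34 = 110.
The next 25 draws are then forced to be grey, giving 110 + 25 = 135.

135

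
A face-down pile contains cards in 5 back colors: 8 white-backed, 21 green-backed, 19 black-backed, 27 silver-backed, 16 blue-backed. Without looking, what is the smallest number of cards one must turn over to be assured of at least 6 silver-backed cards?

To avoid silver-backed cards as long as possible, exhaust the other 4 back colors first.
The worst case draws every non-silver-backed card first: 8 + 21 + 19 + 16 = 64.
The next 6 draws are then forced to be silver-backed, giving 64 + 6 = 70.

70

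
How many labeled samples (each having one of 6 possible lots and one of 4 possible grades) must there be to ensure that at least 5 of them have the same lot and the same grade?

97

There are 6 × 4 = 24 (lot, grade) combinations acting as pigeonholes.
With 24 × 4 = 96 labeled samples we could place exactly 4 in each, with no (lot, grade) pair reaching 5.
One more forces some (lot, grade) pair to hold 5, so 96 + 1 = 97.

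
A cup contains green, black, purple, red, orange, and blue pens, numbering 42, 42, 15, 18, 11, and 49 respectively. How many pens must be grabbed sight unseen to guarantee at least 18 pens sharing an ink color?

95

In the worst case we take at most 17 of each ink color, but all 15 purple and all 11 orange (fewer than 17), giving 17 + 17 + 15 + 17 + 11 + 17 = 94.
One more pen then forces some ink color to 18, so 94 + 1 = 95.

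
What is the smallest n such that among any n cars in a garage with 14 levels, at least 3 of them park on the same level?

There are 14 levels acting as pigeonholes.
With 14 × 2 = 28 cars we could place exactly 2 in each, with no class reaching 3.
One more forces some class to hold 3, so 28 + 1 = 29.

29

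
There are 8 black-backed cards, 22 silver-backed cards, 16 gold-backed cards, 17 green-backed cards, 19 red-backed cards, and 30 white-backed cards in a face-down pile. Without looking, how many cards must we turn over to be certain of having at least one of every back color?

The hardest back color to obtain is black-backed: we could draw every other card first — 112 − 8 = 104 cards — without a single black-backed one.
The next draw must be black-backed, so 104 + 1 = 105.

105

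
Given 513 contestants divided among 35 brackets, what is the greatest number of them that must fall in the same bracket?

The 513 contestants fall into 35 brackets.
If each of the 35 brackets held at most 14, the total would be at most 35 × 14 = 490 < 513, a contradiction.
So at least one holds ⌈513/35⌉ = 15.

15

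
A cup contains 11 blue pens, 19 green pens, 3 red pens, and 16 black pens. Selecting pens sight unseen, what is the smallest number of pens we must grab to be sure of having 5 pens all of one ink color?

16

In the worst case we take at most 4 of each ink color, but all 3 red (fewer than 4), giving 4 + 4 + 3 + 4 = 15.
One more pen then forces some ink color to 5, so 15 + 1 = 16.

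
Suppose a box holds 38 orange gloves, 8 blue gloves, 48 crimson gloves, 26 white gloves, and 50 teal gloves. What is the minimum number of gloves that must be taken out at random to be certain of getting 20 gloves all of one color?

85

Treat the 5 colors as pigeonholes.
In the worst case we take at most 19 of each color, but all 8 blue (fewer than 19), giving 19 + 8 + 19 + 19 + 19 = 84.
One more glove then forces some color to 20, so 84 + 1 = 85.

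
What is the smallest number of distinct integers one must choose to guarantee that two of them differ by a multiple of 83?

Use the pigeonhole principle on residue classes: two integers differ by a multiple of 83 exactly when they share a remainder mod 83.
There are 83 residue classes mod 83, so 83 integers can all lie in distinct classes.
One more integer must repeat a residue, giving a difference divisible by 83. So n = 83 + 1 = 84.

84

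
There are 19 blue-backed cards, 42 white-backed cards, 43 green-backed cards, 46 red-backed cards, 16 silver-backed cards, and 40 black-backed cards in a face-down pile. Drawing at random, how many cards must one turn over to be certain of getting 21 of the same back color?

116

Treat the 6 back colors as pigeonholes.
In the worst case we take at most 20 of each back color, but all 19 blue-backed and all 16 silver-backed (fewer than 20), giving 19 + 20 + 20 + 20 + 16 + 20 = 115.
One more card then forces some back color to 21, so 115 + 1 = 116.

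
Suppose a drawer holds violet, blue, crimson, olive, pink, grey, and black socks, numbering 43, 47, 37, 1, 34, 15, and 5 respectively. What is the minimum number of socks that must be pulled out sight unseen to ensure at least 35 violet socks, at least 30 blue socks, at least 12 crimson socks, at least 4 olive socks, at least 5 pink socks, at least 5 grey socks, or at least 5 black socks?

The worst case stops just short of every target: 34 violet, 29 blue, 11 crimson, all 1 olive, 4 pink, 4 grey, 4 black — 34 + 29 + 11 + 1 + 4 + 4 + 4 = 87 socks.
One more sock must push some color to its target, so 87 + 1 = 88.

88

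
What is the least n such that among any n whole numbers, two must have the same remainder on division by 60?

Two integers differ by a multiple of 60 exactly when they share a remainder mod 60.
There are 60 residue classes mod 60, so 60 integers can all lie in distinct classes.
One more integer must repeat a residue, giving a difference divisible by 60. So n = 60 + 1 = 61.

61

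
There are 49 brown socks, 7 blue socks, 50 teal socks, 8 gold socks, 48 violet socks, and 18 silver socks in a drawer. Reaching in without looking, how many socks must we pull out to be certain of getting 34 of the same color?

133

Treat the 6 colors as pigeonholes.
In the worst case we take at most 33 of each color, but all 7 blue, all 8 gold, and all 18 silver (fewer than 33), giving 33 + 7 + 33 + 8 + 33 + 18 = 132.
One more sock then forces some color to 34, so 132 + 1 = 133.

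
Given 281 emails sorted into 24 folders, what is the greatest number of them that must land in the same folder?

12

If each of the 24 folders held at most 11, the total would be at most 24 × 11 = 264 < 281, a contradiction.
So at least one holds ⌈281/24⌉ = 12.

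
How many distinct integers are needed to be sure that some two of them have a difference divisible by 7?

Two integers differ by a multiple of 7 exactly when they share a remainder mod 7.
There are 7 residue classes mod 7, so 7 integers can all lie in distinct classes.
One more integer must repeat a residue, giving a difference divisible by 7. So n = 7 + 1 = 8.

8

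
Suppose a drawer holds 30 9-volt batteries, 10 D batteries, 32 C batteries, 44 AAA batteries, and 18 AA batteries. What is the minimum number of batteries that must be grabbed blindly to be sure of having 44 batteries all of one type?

134

In the worst case we take at most 43 of each type, but all 30 9-volt, all 10 D, all 32 C, and all 18 AA (fewer than 43), giving 30 + 10 + 32 + 43 + 18 = 133.
One more battery then forces some type to 44, so 133 + 1 = 134.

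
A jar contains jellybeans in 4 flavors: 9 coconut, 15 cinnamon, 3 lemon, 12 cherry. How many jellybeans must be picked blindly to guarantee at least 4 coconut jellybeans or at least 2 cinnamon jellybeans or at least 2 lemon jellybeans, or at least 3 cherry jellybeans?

8

The worst case stops just short of every target: 3 coconut, 1 cinnamon, 1 lemon, 2 cherry — 3 + 1 + 1 + 2 = 7 jellybeans.
One more jellybean must push some flavor to its target, so 7 + 1 = 8.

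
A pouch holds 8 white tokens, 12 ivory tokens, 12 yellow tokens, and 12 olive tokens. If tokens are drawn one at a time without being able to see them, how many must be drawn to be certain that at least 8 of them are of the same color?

The worst case takes 7 tokens of each color without reaching 8 of any: 4 × 7 = 28.
The next token must bring some color to 8, so 28 + 1 = 29.

29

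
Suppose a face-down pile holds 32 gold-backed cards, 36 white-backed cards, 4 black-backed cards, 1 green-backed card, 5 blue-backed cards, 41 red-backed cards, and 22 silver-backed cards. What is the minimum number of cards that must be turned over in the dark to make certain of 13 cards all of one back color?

59

In the worst case we take at most 12 of each back color, but all 4 black-backed, all 1 green-backed, and all 5 blue-backed (fewer than 12), giving 12 + 12 + 4 + 1 + 5 + 12 + 12 = 58.
One more card then forces some back color to 13, so 58 + 1 = 59.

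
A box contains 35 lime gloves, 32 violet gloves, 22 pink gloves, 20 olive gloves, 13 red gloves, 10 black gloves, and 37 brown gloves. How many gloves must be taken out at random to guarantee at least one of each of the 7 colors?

160

The hardest color to obtain is black: we could draw every other glove first — 169 − 10 = 159 gloves — without a single black one.
The next draw must be black, so 159 + 1 = 160.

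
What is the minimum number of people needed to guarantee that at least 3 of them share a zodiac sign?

There are 12 zodiac signs acting as pigeonholes.
With 12 × 2 = 24 people we could place exactly 2 in each, with no class reaching 3.
One more forces some class to hold 3, so 24 + 1 = 25.

25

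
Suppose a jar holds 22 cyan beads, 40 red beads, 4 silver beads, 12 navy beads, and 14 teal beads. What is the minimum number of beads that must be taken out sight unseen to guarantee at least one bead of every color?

89

The hardest color to obtain is silver: we could draw every other bead first — 92 − 4 = 88 beads — without a single silver one.
The next draw must be silver, so 88 + 1 = 89.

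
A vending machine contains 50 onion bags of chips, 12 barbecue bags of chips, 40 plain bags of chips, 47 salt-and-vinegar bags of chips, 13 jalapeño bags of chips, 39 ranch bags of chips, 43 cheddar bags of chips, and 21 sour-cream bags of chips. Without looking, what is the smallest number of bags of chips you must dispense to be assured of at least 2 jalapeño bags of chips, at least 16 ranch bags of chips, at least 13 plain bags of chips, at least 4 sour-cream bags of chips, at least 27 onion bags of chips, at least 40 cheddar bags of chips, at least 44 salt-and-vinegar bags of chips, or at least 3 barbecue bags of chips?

Each of the 8 flavors has its own threshold; avoid all of them simultaneously.
The worst case stops just short of every target: 26 onion, 2 barbecue, 12 plain, 43 salt-and-vinegar, 1 jalapeño, 15 ranch, 39 cheddar, 3 sour-cream — 26 + 2 + 12 + 43 + 1 + 15 + 39 + 3 = 141 bags of chips.
One more bag of chips must push some flavor to its target, so 141 + 1 = 142.

142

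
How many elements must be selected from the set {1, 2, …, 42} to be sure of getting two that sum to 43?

22

Partition {1, …, 42} into 21 pairs: {1,42}, {2,41}, …, {21,22}.
Choosing 21 integers — say the integers 1 through 21 — takes one from each pair and avoids the property.
Choosing 22 forces two into the same pair by pigeonhole, and those sum to 43. So 22.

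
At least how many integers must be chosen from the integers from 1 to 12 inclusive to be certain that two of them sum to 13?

7

Partition {1, …, 12} into 6 pairs: {1,12}, {2,11}, …, {6,7}.
Choosing 6 integers — say the integers 1 through 6 — takes one from each pair and avoids the property.
Choosing 7 forces two into the same pair by pigeonhole, and those sum to 13. So 7.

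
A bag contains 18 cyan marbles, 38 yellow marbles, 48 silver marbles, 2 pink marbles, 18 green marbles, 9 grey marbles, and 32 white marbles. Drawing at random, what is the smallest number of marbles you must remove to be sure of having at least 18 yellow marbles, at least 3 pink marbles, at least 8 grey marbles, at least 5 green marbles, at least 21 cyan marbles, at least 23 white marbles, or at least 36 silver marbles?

The worst case stops just short of every target: all 18 cyan, 17 yellow, 35 silver, 2 pink, 4 green, 7 grey, 22 white — 18 + 17 + 35 + 2 + 4 + 7 + 22 = 105 marbles.
One more marble must push some color to its target, so 105 + 1 = 106.

106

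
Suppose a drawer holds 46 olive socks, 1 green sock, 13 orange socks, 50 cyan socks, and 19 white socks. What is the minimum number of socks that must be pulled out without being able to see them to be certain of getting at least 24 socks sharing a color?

In the worst case we take at most 23 of each color, but all 1 green, all 13 orange, and all 19 white (fewer than 23), giving 23 + 1 + 13 + 23 + 19 = 79.
One more sock then forces some color to 24, so 79 + 1 = 80.

80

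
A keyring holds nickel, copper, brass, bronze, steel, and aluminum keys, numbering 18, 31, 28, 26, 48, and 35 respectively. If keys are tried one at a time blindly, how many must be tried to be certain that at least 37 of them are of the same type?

175

Treat the 6 types as pigeonholes.
In the worst case we take at most 36 of each type, but all 18 nickel, all 31 copper, all 28 brass, all 26 bronze, and all 35 aluminum (fewer than 36), giving 18 + 31 + 28 + 26 + 36 + 35 = 174.
One more key then forces some type to 37, so 174 + 1 = 175.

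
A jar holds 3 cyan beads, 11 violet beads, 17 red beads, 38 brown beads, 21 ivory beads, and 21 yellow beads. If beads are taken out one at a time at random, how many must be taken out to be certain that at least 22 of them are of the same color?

Treat the 6 colors as pigeonholes.
In the worst case we take at most 21 of each color, but all 3 cyan, all 11 violet, and all 17 red (fewer than 21), giving 3 + 11 + 17 + 21 + 21 + 21 = 94.
One more bead then forces some color to 22, so 94 + 1 = 95.

95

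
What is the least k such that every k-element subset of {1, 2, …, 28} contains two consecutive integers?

15

Partition {1, …, 28} into 14 pairs: {1,2}, {3,4}, …, {27,28}.
Choosing 14 integers — say the 14 even numbers 2, 4, …, 28 — takes one from each pair and avoids the property.
Choosing 15 forces two into the same pair by pigeonhole, and those are consecutive. So 15.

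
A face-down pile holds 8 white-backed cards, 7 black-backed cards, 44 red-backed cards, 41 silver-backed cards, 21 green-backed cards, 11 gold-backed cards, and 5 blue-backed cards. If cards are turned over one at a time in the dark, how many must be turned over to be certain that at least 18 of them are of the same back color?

83

In the worst case we take at most 17 of each back color, but all 8 white-backed, all 7 black-backed, all 11 gold-backed, and all 5 blue-backed (fewer than 17), giving 8 + 7 + 17 + 17 + 17 + 11 + 5 = 82.
One more card then forces some back color to 18, so 82 + 1 = 83.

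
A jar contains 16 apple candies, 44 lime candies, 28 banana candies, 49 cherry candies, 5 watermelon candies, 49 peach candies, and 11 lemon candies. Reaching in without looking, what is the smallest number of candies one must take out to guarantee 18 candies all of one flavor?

101

Treat the 7 flavors as pigeonholes.
In the worst case we take at most 17 of each flavor, but all 16 apple, all 5 watermelon, and all 11 lemon (fewer than 17), giving 16 + 17 + 17 + 17 + 5 + 17 + 11 = 100.
One more candy then forces some flavor to 18, so 100 + 1 = 101.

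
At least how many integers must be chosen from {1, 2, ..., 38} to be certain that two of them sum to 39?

Partition {1, …, 38} into 19 pairs: {1,38}, {2,37}, …, {19,20}.
Choosing 19 integers — say the integers 1 through 19 — takes one from each pair and avoids the property.
Choosing 20 forces two into the same pair by pigeonhole, and those sum to 39. So 20.

20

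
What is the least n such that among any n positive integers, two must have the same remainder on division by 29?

Two integers differ by a multiple of 29 exactly when they share a remainder mod 29.
There are 29 residue classes mod 29, so 29 integers can all lie in distinct classes.
One more integer must repeat a residue, giving a difference divisible by 29. So n = 29 + 1 = 30.

30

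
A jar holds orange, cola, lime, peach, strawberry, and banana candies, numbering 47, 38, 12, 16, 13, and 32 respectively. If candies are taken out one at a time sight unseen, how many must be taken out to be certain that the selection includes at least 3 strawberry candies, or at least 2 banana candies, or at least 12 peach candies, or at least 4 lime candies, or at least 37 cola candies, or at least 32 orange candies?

The worst case stops just short of every target: 31 orange, 36 cola, 3 lime, 11 peach, 2 strawberry, 1 banana — 31 + 36 + 3 + 11 + 2 + 1 = 84 candies.
One more candy must push some flavor to its target, so 84 + 1 = 85.

85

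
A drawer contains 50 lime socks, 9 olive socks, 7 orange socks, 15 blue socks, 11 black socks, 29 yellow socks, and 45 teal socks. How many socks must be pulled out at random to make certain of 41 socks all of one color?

Treat the 7 colors as pigeonholes.
In the worst case we take at most 40 of each color, but all 9 olive, all 7 orange, all 15 blue, all 11 black, and all 29 yellow (fewer than 40), giving 40 + 9 + 7 + 15 + 11 + 29 + 40 = 151.
One more sock then forces some color to 41, so 151 + 1 = 152.

152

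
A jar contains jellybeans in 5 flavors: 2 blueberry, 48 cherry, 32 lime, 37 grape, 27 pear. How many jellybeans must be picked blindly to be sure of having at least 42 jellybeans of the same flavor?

140

Treat the 5 flavors as pigeonholes.
In the worst case we take at most 41 of each flavor, but all 2 blueberry, all 32 lime, all 37 grape, and all 27 pear (fewer than 41), giving 2 + 41 + 32 + 37 + 27 = 139.
One more jellybean then forces some flavor to 42, so 139 + 1 = 140.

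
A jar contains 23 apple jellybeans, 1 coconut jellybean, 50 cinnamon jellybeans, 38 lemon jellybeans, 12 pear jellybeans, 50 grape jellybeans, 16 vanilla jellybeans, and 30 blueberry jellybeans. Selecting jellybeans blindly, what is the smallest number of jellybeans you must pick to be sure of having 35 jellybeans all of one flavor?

185

Treat the 8 flavors as pigeonholes.
In the worst case we take at most 34 of each flavor, but all 23 apple, all 1 coconut, all 12 pear, all 16 vanilla, and all 30 blueberry (fewer than 34), giving 23 + 1 + 34 + 34 + 12 + 34 + 16 + 30 = 184.
One more jellybean then forces some flavor to 35, so 184 + 1 = 185.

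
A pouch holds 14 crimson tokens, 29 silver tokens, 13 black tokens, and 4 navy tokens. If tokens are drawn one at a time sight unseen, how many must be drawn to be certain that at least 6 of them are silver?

37

To avoid silver tokens as long as possible, exhaust the other 3 colors first.
The worst case draws every non-silver token first: 14 + 13 + 4 = 31.
The next 6 draws are then forced to be silver, giving 31 + 6 = 37.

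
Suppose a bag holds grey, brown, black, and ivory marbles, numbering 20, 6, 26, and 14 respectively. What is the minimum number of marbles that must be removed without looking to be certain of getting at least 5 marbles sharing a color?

The worst case takes 4 marbles of each color without reaching 5 of any: 4 × 4 = 16.
The next marble must bring some color to 5, so 16 + 1 = 17.

17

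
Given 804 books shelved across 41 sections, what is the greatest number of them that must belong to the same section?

The 804 books fall into 41 sections.
If each of the 41 sections held at most 19, the total would be at most 41 × 19 = 779 < 804, a contradiction.
So at least one holds ⌈804/41⌉ = 20.

20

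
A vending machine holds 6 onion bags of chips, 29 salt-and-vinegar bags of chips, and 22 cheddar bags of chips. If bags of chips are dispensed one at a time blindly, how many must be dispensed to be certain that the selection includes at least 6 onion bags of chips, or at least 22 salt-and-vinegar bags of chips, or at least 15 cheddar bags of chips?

41

The worst case stops just short of every target: 5 onion, 21 salt-and-vinegar, 14 cheddar — 5 + 21 + 14 = 40 bags of chips.
One more bag of chips must push some flavor to its target, so 40 + 1 = 41.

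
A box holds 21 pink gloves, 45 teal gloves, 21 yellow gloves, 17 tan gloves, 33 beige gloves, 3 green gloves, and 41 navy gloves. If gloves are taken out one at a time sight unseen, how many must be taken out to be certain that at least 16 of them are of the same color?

In the worst case we take at most 15 of each color, but all 3 green (fewer than 15), giving 15 + 15 + 15 + 15 + 15 + 3 + 15 = 93.
One more glove then forces some color to 16, so 93 + 1 = 94.

94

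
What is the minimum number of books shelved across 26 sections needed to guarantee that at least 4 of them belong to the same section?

There are 26 sections acting as pigeonholes.
With 26 × 3 = 78 books we could place exactly 3 in each, with no class reaching 4.
One more forces some class to hold 4, so 78 + 1 = 79.

79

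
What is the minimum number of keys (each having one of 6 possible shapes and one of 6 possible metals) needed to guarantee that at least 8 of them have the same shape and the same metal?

253

There are 6 × 6 = 36 (shape, metal) combinations acting as pigeonholes.
With 36 × 7 = 252 keys we could place exactly 7 in each, with no (shape, metal) pair reaching 8.
One more forces some (shape, metal) pair to hold 8, so 252 + 1 = 253.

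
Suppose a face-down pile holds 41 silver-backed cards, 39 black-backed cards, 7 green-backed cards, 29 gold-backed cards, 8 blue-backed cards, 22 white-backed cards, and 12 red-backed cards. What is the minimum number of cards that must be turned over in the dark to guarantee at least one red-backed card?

The worst case draws every non-red-backed card first: 41 + 39 + 7 + 29 + 8 + 22 = 146.
The next draw is then forced to be red-backed, giving 146 + 1 = 147.

147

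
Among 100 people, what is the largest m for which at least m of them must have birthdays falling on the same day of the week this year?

There are 7 days of the week, which serve as the pigeonholes.
If each of the 7 days of the week held at most 14, the total would be at most 7 × 14 = 98 < 100, a contradiction.
So at least one holds ⌈100/7⌉ = 15.

15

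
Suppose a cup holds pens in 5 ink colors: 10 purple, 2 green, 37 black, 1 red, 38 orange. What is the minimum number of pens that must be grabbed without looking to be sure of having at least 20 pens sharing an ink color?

Treat the 5 ink colors as pigeonholes.
In the worst case we take at most 19 of each ink color, but all 10 purple, all 2 green, and all 1 red (fewer than 19), giving 10 + 2 + 19 + 1 + 19 = 51.
One more pen then forces some ink color to 20, so 51 + 1 = 52.

52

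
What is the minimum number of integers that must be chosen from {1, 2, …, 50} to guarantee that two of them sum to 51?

26

Partition {1, …, 50} into 25 pairs: {1,50}, {2,49}, …, {25,26}.
Choosing 25 integers — say the integers 1 through 25 — takes one from each pair and avoids the property.
Choosing 26 forces two into the same pair by pigeonhole, and those sum to 51. So 26.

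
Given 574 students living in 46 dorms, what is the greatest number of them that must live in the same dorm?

The 574 students fall into 46 dorms.
If each of the 46 dorms held at most 12, the total would be at most 46 × 12 = 552 < 574, a contradiction.
So at least one holds ⌈574/46⌉ = 13.

13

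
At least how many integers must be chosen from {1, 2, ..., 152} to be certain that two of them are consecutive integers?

77

Partition {1, …, 152} into 76 pairs: {1,2}, {3,4}, …, {151,152}.
Choosing 76 integers — say the 76 even numbers 2, 4, …, 152 — takes one from each pair and avoids the property.
Choosing 77 forces two into the same pair by pigeonhole, and those are consecutive. So 77.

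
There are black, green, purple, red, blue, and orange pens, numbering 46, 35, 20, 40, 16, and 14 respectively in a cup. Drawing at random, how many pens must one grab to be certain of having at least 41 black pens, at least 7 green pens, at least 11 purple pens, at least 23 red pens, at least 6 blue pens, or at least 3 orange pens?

86

The worst case stops just short of every target: 40 black, 6 green, 10 purple, 22 red, 5 blue, 2 orange — 40 + 6 + 10 + 22 + 5 + 2 = 85 pens.
One more pen must push some ink color to its target, so 85 + 1 = 86.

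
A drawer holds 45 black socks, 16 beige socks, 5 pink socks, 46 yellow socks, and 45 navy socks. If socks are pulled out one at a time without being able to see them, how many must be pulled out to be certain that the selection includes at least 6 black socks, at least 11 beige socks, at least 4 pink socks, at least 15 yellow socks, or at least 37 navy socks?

69

The worst case stops just short of every target: 5 black, 10 beige, 3 pink, 14 yellow, 36 navy — 5 + 10 + 3 + 14 + 36 = 68 socks.
One more sock must push some color to its target, so 68 + 1 = 69.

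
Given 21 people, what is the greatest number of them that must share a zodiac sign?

If each of the 12 zodiac signs held at most 1, the total would be at most 12 × 1 = 12 < 21, a contradiction.
So at least one holds ⌈21/12⌉ = 2.

2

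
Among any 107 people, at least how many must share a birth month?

9

If each of the 12 months of the year held at most 8, the total would be at most 12 × 8 = 96 < 107, a contradiction.
So at least one holds ⌈107/12⌉ = 9.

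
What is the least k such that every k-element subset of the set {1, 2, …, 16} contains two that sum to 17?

Partition {1, …, 16} into 8 pairs: {1,16}, {2,15}, …, {8,9}.
Choosing 8 integers — say the integers 1 through 8 — takes one from each pair and avoids the property.
Choosing 9 forces two into the same pair by pigeonhole, and those sum to 17. So 9.

9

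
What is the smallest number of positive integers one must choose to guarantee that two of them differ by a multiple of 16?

17

Two integers differ by a multiple of 16 exactly when they share a remainder mod 16.
There are 16 residue classes mod 16, so 16 integers can all lie in distinct classes.
One more integer must repeat a residue, giving a difference divisible by 16. So n = 16 + 1 = 17.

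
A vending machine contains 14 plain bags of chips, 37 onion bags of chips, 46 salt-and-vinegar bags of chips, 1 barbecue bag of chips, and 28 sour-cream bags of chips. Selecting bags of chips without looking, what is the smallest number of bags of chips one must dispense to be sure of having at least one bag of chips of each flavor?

The hardest flavor to obtain is barbecue: we could draw every other bag of chips first — 126 − 1 = 125 bags of chips — without a single barbecue one.
The next draw must be barbecue, so 125 + 1 = 126.

126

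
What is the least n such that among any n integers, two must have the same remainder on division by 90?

Two integers differ by a multiple of 90 exactly when they share a remainder mod 90.
There are 90 residue classes mod 90, so 90 integers can all lie in distinct classes.
One more integer must repeat a residue, giving a difference divisible by 90. So n = 90 + 1 = 91.

91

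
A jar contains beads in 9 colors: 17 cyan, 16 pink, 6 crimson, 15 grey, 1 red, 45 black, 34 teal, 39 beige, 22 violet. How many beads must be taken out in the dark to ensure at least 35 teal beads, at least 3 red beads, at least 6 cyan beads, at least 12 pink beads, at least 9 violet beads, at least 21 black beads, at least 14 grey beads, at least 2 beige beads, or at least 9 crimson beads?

100

The worst case stops just short of every target: 5 cyan, 11 pink, all 6 crimson, 13 grey, all 1 red, 20 black, 34 teal, 1 beige, 8 violet — 5 + 11 + 6 + 13 + 1 + 20 + 34 + 1 + 8 = 99 beads.
One more bead must push some color to its target, so 99 + 1 = 100.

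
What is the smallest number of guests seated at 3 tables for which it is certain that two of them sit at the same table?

4

There are 3 tables acting as pigeonholes.
With 3 guests we could place one in each, avoiding any repeat.
One more forces some class to hold 2, so 3 + 1 = 4.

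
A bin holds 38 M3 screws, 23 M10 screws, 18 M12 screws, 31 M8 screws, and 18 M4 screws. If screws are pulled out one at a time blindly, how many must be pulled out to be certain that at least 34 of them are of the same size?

124

Treat the 5 sizes as pigeonholes.
In the worst case we take at most 33 of each size, but all 23 M10, all 18 M12, all 31 M8, and all 18 M4 (fewer than 33), giving 33 + 23 + 18 + 31 + 18 = 123.
One more screw then forces some size to 34, so 123 + 1 = 124.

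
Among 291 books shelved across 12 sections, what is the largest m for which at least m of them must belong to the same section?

25

If each of the 12 sections held at most 24, the total would be at most 12 × 24 = 288 < 291, a contradiction.
So at least one holds ⌈291/12⌉ = 25.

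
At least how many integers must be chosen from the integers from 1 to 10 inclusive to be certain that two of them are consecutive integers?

6

Partition {1, …, 10} into 5 pairs: {1,2}, {3,4}, …, {9,10}.
Choosing 5 integers — say the 5 even numbers 2, 4, …, 10 — takes one from each pair and avoids the property.
Choosing 6 forces two into the same pair by pigeonhole, and those are consecutive. So 6.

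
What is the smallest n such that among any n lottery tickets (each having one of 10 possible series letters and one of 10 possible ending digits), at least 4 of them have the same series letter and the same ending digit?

There are 10 × 10 = 100 (series letter, ending digit) combinations acting as pigeonholes.
With 100 × 3 = 300 lottery tickets we could place exactly 3 in each, with no (series letter, ending digit) pair reaching 4.
One more forces some (series letter, ending digit) pair to hold 4, so 300 + 1 = 301.

301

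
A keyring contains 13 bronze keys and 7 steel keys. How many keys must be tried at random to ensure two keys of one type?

3

The worst case takes 1 key of each type without reaching 2 of any: 2 × 1 = 2.
The next key must bring some type to 2, so 2 + 1 = 3.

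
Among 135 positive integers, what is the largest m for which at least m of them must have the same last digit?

14

There are 10 possible last digits, which serve as the pigeonholes.
If each of the 10 possible last digits held at most 13, the total would be at most 10 × 13 = 130 < 135, a contradiction.
So at least one holds ⌈135/10⌉ = 14.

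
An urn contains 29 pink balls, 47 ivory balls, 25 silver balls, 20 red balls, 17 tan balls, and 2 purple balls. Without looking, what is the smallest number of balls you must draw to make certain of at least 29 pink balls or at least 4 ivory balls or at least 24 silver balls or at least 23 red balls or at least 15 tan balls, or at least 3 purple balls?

Each of the 6 colors has its own threshold; avoid all of them simultaneously.
The worst case stops just short of every target: 28 pink, 3 ivory, 23 silver, all 20 red, 14 tan, 2 purple — 28 + 3 + 23 + 20 + 14 + 2 = 90 balls.
One more ball must push some color to its target, so 90 + 1 = 91.

91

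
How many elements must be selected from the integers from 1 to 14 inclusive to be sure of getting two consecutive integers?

Partition {1, …, 14} into 7 pairs: {1,2}, {3,4}, …, {13,14}.
Choosing 7 integers — say the 7 even numbers 2, 4, …, 14 — takes one from each pair and avoids the property.
Choosing 8 forces two into the same pair by pigeonhole, and those are consecutive. So 8.

8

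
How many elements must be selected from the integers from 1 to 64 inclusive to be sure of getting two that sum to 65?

Partition {1, …, 64} into 32 pairs: {1,64}, {2,63}, …, {32,33}.
Choosing 32 integers — say the integers 1 through 32 — takes one from each pair and avoids the property.
Choosing 33 forces two into the same pair by pigeonhole, and those sum to 65. So 33.

33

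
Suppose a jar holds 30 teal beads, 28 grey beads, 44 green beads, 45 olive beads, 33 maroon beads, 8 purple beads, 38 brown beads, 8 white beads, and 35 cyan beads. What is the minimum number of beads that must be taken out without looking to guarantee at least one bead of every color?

262

The hardest color to obtain is purple: we could draw every other bead first — 269 − 8 = 261 beads — without a single purple one.
The next draw must be purple, so 261 + 1 = 262.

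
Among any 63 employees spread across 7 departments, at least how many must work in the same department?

9

The 63 employees fall into 7 departments.
If each of the 7 departments held at most 8, the total would be at most 7 × 8 = 56 < 63, a contradiction.
So at least one holds ⌈63/7⌉ = 9.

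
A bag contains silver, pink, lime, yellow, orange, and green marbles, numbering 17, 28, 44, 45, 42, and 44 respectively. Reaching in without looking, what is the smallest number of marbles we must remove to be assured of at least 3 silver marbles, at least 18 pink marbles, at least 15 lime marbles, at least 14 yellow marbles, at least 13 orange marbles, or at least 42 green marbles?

100

The worst case stops just short of every target: 2 silver, 17 pink, 14 lime, 13 yellow, 12 orange, 41 green — 2 + 17 + 14 + 13 + 12 + 41 = 99 marbles.
One more marble must push some color to its target, so 99 + 1 = 100.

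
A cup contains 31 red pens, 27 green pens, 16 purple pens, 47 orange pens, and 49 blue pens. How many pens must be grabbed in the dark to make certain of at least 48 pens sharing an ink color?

169

Treat the 5 ink colors as pigeonholes.
In the worst case we take at most 47 of each ink color, but all 31 red, all 27 green, and all 16 purple (fewer than 47), giving 31 + 27 + 16 + 47 + 47 = 168.
One more pen then forces some ink color to 48, so 168 + 1 = 169.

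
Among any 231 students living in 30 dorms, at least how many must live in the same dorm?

8

If each of the 30 dorms held at most 7, the total would be at most 30 × 7 = 210 < 231, a contradiction.
So at least one holds ⌈231/30⌉ = 8.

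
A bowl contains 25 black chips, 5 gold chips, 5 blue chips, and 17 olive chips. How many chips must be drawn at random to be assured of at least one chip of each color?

The hardest color to obtain is gold: we could draw every other chip first — 52 − 5 = 47 chips — without a single gold one.
The next draw must be gold, so 47 + 1 = 48.

48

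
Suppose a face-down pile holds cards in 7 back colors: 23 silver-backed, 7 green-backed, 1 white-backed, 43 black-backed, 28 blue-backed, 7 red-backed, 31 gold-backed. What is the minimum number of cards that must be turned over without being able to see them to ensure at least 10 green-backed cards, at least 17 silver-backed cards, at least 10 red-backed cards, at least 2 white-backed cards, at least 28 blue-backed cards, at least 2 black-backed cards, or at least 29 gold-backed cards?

Each of the 7 back colors has its own threshold; avoid all of them simultaneously.
The worst case stops just short of every target: 16 silver-backed, all 7 green-backed, 1 white-backed, 1 black-backed, 27 blue-backed, all 7 red-backed, 28 gold-backed — 16 + 7 + 1 + 1 + 27 + 7 + 28 = 87 cards.
One more card must push some back color to its target, so 87 + 1 = 88.

88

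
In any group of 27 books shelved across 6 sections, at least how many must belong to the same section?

The 27 books fall into 6 sections.
If each of the 6 sections held at most 4, the total would be at most 6 × 4 = 24 < 27, a contradiction.
So at least one holds ⌈27/6⌉ = 5.

5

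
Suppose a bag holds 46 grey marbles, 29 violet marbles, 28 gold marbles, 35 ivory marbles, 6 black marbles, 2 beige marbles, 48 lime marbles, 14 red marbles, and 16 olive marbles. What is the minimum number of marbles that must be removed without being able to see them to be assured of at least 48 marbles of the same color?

224

In the worst case we take at most 47 of each color, but all 46 grey, all 29 violet, all 28 gold, all 35 ivory, all 6 black, all 2 beige, all 14 red, and all 16 olive (fewer than 47), giving 46 + 29 + 28 + 35 + 6 + 2 + 47 + 14 + 16 = 223.
One more marble then forces some color to 48, so 223 + 1 = 224.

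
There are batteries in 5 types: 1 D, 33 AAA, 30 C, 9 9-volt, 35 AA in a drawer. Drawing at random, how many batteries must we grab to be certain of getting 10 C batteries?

88

To avoid C batteries as long as possible, exhaust the other 4 types first.
The worst case draws every non-C battery first: 1 + 33 + 9 + 35 = 78.
The next 10 draws are then forced to be C, giving 78 + 10 = 88.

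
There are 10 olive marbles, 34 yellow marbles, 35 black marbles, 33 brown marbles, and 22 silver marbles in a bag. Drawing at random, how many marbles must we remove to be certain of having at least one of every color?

125

The hardest color to obtain is olive: we could draw every other marble first — 134 − 10 = 124 marbles — without a single olive one.
The next draw must be olive, so 124 + 1 = 125.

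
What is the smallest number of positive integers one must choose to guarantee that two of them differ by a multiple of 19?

Two integers differ by a multiple of 19 exactly when they share a remainder mod 19.
There are 19 residue classes mod 19, so 19 integers can all lie in distinct classes.
One more integer must repeat a residue, giving a difference divisible by 19. So n = 19 + 1 = 20.

20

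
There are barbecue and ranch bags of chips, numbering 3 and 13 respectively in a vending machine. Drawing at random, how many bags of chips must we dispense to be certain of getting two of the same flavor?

Treat the 2 flavors as pigeonholes.
The worst case takes 1 bag of chips of each flavor without reaching 2 of any: 2 × 1 = 2.
The next bag of chips must bring some flavor to 2, so 2 + 1 = 3.

3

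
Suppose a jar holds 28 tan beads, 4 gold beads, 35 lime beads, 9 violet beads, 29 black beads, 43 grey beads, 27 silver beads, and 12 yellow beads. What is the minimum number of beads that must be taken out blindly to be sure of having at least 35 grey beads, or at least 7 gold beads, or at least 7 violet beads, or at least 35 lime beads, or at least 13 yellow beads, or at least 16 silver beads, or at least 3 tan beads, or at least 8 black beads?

115

The worst case stops just short of every target: 2 tan, all 4 gold, 34 lime, 6 violet, 7 black, 34 grey, 15 silver, 12 yellow — 2 + 4 + 34 + 6 + 7 + 34 + 15 + 12 = 114 beads.
One more bead must push some color to its target, so 114 + 1 = 115.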